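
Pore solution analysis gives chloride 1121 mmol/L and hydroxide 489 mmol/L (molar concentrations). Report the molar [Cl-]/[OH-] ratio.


Threshold parameter = [Cl-] / [OH-] (molar basis; both in mmol/L, so units cancel)
Ratio = 1121 / 489 = 2.29

2.29


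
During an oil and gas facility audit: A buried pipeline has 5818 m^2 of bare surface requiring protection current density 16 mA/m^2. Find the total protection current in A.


I = area * current density, then convert mA → A (÷1000)
I = 5818 * 16 / 1000 = 93.09 A

93.09 A


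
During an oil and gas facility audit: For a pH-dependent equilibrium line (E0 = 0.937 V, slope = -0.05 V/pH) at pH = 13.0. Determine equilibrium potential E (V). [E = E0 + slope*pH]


Apply the Pourbaix line equation: E = E0 + slope*pH
E = 0.937 + (-0.05)*13.0 = 0.937 + (-0.65) = 0.287 V
Rounded to 4 decimal places: E = 0.2870 V

0.2870 V


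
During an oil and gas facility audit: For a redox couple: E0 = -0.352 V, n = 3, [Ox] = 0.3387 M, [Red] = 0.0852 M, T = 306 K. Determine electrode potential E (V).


Apply the Nernst equation: E = E0 + (RT/nF)*ln([Ox]/[Red])
Step 1: RT/nF = 8.314*306/(3*96485) = 0.00878922 V
Step 2: [Ox]/[Red] = 0.3387/0.0852 = 3.975352
Step 3: ln(3.975352) = 1.380113
Step 4: correction = 0.00878922 * 1.380113 = 0.0121 V
E = -0.352 + 0.0121 = -0.3399 V

-0.3399 V


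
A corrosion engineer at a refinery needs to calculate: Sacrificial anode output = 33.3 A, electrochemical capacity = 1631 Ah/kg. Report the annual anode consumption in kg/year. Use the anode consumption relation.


Annual consumption = current * hours per year / capacity
Rate = 33.3 * 8760 / 1631 = 178.9 kg/year

178.9 kg/year


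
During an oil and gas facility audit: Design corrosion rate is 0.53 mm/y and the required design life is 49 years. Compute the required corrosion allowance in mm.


Corrosion allowance = CR × design life
CA = 0.53 * 49 = 25.97 mm

25.97 mm


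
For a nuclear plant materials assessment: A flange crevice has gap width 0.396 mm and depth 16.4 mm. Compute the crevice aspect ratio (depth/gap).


Aspect ratio = depth / gap
Ratio = 16.4 / 0.396 = 41.4

41.4


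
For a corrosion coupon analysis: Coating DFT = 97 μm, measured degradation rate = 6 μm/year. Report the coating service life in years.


Service life = thickness / degradation rate
Life = 97 / 6 = 16.2 years

16.2 years


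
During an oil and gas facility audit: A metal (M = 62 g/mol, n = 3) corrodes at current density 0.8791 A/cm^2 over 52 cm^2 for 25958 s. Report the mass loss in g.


Apply Faraday's law: m = i*A*t*M / (n*F)
Total charge passed Q = i*A*t = 0.8791*52*25958 = 1186623.2456 C
m = Q*M/(n*F) = 1186623.2456*62/(3*96485) = 254.16953 g

254.16953 g


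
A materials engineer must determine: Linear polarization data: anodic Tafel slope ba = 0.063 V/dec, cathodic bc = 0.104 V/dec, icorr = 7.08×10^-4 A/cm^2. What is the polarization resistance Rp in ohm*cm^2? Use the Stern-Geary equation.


Apply the Stern-Geary equation: Rp = ba*bc / (2.303*icorr*(ba+bc))
ba*bc = 0.063*0.104 = 0.006552
ba+bc = 0.167; 2.303*icorr*(ba+bc) = 2.303*7.08×10^-4*0.167 = 2.7229751×10^-4
Rp = 0.006552 / 2.7229751×10^-4 = 24.06 ohm*cm^2

24.06 ohm*cm^2


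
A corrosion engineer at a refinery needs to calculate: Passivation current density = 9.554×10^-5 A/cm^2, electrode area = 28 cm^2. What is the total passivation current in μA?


I = i_pass * A, then convert A → μA (×10^6)
I = 9.554×10^-5 * 28 * 10^6 = 2675.12 μA

2675.12 μA


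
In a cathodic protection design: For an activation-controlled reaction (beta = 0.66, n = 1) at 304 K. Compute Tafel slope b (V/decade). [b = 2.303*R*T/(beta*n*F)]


Apply the Tafel slope relation: b = 2.303*R*T/(beta*n*F)
Numerator: 2.303 * 8.314 * 304 = 5820.73
Denominator: 0.66 * 1 * 96485 = 63680.1
b = 5820.73 / 63680.1 = 0.091 V/decade

0.091 V/decade


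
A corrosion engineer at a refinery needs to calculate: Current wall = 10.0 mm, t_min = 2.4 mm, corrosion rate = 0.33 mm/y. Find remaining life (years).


Apply the remaining-life relation: RL = (t_current − t_min) / CR
RL = (10.0 − 2.4) / 0.33 = 7.6 / 0.33 = 23.0 years

23.0 years


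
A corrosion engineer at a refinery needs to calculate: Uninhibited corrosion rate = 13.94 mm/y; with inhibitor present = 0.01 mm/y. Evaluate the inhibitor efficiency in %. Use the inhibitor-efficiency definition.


Apply the inhibitor-efficiency definition: IE = (CR_blank − CR_inh)/CR_blank × 100
IE = (13.94 − 0.01) / 13.94 × 100
IE = 13.93 / 13.94 × 100 = 99.9 %

99.9 %


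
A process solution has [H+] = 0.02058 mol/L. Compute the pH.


pH = −log10[H+]
pH = −log10(0.02058) = 1.69

1.69


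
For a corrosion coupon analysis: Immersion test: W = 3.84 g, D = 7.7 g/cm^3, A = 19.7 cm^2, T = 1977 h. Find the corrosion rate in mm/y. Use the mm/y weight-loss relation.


Apply the mm/y weight-loss relation: CR = 87600 * W / (D * A * T)
Numerator: 87600 * 3.84 = 336384.0
Denominator: 7.7 * 19.7 * 1977 = 299891.13
CR = 336384.0 / 299891.13 = 1.1217 mm/y

1.1217 mm/y


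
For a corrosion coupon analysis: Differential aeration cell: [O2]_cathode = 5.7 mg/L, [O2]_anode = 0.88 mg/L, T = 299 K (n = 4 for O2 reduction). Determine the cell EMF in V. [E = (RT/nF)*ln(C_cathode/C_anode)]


Apply the Nernst concentration-cell relation: E = (RT/nF)*ln(C_cathode/C_anode)
RT/nF = 8.314*299/(4*96485) = 0.00644112 V
ln(5.7/0.88) = 1.8683
E = 0.00644112 * 1.8683 = 0.01203 V

0.01203 V


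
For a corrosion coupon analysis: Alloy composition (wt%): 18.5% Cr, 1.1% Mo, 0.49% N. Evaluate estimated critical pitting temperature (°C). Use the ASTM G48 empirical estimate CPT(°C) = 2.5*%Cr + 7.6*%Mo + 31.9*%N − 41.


Apply the ASTM G48 empirical CPT estimate: CPT(°C) = 2.5*%Cr + 7.6*%Mo + 31.9*%N − 41
2.5*18.5 = 46.25; 7.6*1.1 = 8.36; 31.9*0.49 = 15.631
CPT = 46.25 + 8.36 + 15.631 − 41 = 29.241 °C
Rounded to 0.1 °C: CPT ≈ 29.2 °C

29.2 °C


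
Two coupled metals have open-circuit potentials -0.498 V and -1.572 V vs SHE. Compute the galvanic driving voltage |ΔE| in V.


Driving voltage is the absolute potential difference.
|ΔE| = |-0.498 − (-1.572)| = 1.074 V

1.074 V


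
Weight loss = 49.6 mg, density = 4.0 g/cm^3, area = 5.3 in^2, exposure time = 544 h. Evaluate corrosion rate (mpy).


Apply the mpy weight-loss relation: CR = 534 * W / (D * A * T)
Numerator: 534 * 49.6 = 26486.4
Denominator: 4.0 * 5.3 * 544 = 11532.8
CR = 26486.4 / 11532.8 = 2.297 mpy

2.297 mpy


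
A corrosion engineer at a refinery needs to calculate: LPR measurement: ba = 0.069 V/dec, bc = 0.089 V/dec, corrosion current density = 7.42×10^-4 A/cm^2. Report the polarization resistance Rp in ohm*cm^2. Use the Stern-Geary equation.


Apply the Stern-Geary equation: Rp = ba*bc / (2.303*icorr*(ba+bc))
ba*bc = 0.069*0.089 = 0.006141
ba+bc = 0.158; 2.303*icorr*(ba+bc) = 2.303*7.42×10^-4*0.158 = 2.6999451×10^-4
Rp = 0.006141 / 2.6999451×10^-4 = 22.74 ohm*cm^2

22.74 ohm*cm^2


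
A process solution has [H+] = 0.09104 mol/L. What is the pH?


pH = −log10[H+]
pH = −log10(0.09104) = 1.04

1.04


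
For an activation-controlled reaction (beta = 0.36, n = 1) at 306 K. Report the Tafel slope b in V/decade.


Apply the Tafel slope relation: b = 2.303*R*T/(beta*n*F)
Numerator: 2.303 * 8.314 * 306 = 5859.03
Denominator: 0.36 * 1 * 96485 = 34734.6
b = 5859.03 / 34734.6 = 0.169 V/decade

0.169 V/decade


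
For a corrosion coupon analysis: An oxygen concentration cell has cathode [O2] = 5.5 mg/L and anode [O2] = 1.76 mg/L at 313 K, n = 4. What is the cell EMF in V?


Apply the Nernst concentration-cell relation: E = (RT/nF)*ln(C_cathode/C_anode)
RT/nF = 8.314*313/(4*96485) = 0.00674271 V
ln(5.5/1.76) = 1.13943
E = 0.00674271 * 1.13943 = 0.00768 V

0.00768 V


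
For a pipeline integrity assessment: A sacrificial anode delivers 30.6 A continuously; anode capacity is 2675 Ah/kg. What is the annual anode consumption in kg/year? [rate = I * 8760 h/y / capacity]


Annual consumption = current * hours per year / capacity
Rate = 30.6 * 8760 / 2675 = 100.2 kg/year

100.2 kg/year


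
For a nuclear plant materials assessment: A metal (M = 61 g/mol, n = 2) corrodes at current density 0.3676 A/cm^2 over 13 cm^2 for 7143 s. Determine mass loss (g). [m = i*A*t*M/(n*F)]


Apply Faraday's law: m = i*A*t*M / (n*F)
Total charge passed Q = i*A*t = 0.3676*13*7143 = 34134.9684 C
m = Q*M/(n*F) = 34134.9684*61/(2*96485) = 10.7904 g

10.7904 g


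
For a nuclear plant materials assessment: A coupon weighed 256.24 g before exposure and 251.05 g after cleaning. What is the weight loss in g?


Weight loss = initial − final
WL = 256.24 − 251.05 = 5.19 g

5.19 g


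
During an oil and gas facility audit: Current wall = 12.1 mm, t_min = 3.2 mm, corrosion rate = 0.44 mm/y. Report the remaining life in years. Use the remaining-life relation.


Apply the remaining-life relation: RL = (t_current − t_min) / CR
RL = (12.1 − 3.2) / 0.44 = 8.9 / 0.44 = 20.2 years

20.2 years


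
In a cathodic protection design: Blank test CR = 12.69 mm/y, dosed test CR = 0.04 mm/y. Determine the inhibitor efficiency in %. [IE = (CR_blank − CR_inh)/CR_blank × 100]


Apply the inhibitor-efficiency definition: IE = (CR_blank − CR_inh)/CR_blank × 100
IE = (12.69 − 0.04) / 12.69 × 100
IE = 12.65 / 12.69 × 100 = 99.7 %

99.7 %


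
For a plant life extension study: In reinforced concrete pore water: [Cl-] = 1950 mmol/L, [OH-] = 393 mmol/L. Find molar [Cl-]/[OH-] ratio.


Threshold parameter = [Cl-] / [OH-] (molar basis; both in mmol/L, so units cancel)
Ratio = 1950 / 393 = 4.96

4.96


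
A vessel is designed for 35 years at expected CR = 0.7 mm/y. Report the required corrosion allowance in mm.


Corrosion allowance = CR × design life
CA = 0.7 * 35 = 24.5 mm

24.5 mm


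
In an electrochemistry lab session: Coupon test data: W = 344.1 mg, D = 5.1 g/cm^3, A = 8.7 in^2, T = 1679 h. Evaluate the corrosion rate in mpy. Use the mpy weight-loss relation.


Apply the mpy weight-loss relation: CR = 534 * W / (D * A * T)
Numerator: 534 * 344.1 = 183749.4
Denominator: 5.1 * 8.7 * 1679 = 74497.23
CR = 183749.4 / 74497.23 = 2.467 mpy

2.467 mpy


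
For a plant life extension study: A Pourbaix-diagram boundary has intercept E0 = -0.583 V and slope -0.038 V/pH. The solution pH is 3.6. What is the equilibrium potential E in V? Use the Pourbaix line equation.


Apply the Pourbaix line equation: E = E0 + slope*pH
E = -0.583 + (-0.038)*3.6 = -0.583 + (-0.1368) = -0.7198 V
Rounded to 4 decimal places: E = -0.7198 V

-0.7198 V


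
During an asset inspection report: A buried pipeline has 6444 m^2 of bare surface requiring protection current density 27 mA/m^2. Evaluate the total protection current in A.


I = area * current density, then convert mA → A (÷1000)
I = 6444 * 27 / 1000 = 173.99 A

173.99 A


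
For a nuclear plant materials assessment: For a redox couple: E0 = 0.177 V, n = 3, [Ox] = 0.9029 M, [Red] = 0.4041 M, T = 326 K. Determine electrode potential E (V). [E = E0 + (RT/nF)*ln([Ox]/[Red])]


Apply the Nernst equation: E = E0 + (RT/nF)*ln([Ox]/[Red])
Step 1: RT/nF = 8.314*326/(3*96485) = 0.00936368 V
Step 2: [Ox]/[Red] = 0.9029/0.4041 = 2.234348
Step 3: ln(2.234348) = 0.803949
Step 4: correction = 0.00936368 * 0.803949 = 0.0075 V
E = 0.177 + 0.0075 = 0.1845 V

0.1845 V


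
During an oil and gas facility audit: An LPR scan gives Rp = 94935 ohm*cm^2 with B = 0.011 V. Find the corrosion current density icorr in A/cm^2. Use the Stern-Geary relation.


Apply the Stern-Geary relation: icorr = B / Rp
icorr = 0.011 / 94935 = 1.159×10^-7 A/cm^2

1.159×10^-7 A/cm^2


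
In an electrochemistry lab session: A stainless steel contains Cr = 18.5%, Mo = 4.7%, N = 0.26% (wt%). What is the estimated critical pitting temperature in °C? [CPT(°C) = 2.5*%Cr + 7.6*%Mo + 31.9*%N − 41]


Apply the ASTM G48 empirical CPT estimate: CPT(°C) = 2.5*%Cr + 7.6*%Mo + 31.9*%N − 41
2.5*18.5 = 46.25; 7.6*4.7 = 35.72; 31.9*0.26 = 8.294
CPT = 46.25 + 35.72 + 8.294 − 41 = 49.264 °C
Rounded to 0.1 °C: CPT ≈ 49.3 °C

49.3 °C


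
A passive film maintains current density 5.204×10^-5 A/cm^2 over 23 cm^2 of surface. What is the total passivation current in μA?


I = i_pass * A, then convert A → μA (×10^6)
I = 5.204×10^-5 * 23 * 10^6 = 1196.92 μA

1196.92 μA


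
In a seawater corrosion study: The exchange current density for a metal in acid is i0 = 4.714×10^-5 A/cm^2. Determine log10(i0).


i0 = 4.714×10^-5 A/cm^2
log10(i0) = -4.327

-4.327


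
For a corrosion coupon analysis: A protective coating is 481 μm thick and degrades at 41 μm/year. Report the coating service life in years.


Service life = thickness / degradation rate
Life = 481 / 41 = 11.7 years

11.7 years


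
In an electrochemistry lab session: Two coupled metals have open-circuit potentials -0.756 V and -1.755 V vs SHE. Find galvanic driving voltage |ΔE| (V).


Driving voltage is the absolute potential difference.
|ΔE| = |-0.756 − (-1.755)| = 0.999 V

0.999 V


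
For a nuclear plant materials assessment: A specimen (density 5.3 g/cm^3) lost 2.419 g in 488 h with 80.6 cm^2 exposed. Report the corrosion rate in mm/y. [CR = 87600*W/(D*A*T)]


Apply the mm/y weight-loss relation: CR = 87600 * W / (D * A * T)
Numerator: 87600 * 2.419 = 211904.4
Denominator: 5.3 * 80.6 * 488 = 208463.84
CR = 211904.4 / 208463.84 = 1.0165 mm/y

1.0165 mm/y


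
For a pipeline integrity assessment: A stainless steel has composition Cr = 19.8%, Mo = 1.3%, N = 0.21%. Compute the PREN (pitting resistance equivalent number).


Apply the PREN formula: PREN = Cr + 3.3*Mo + 16*N
PREN = 19.8 + 3.3*1.3 + 16*0.21
PREN = 19.8 + 4.29 + 3.36 = 27.45

27.45


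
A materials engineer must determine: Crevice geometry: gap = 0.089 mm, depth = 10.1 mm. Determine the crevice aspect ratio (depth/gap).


Aspect ratio = depth / gap
Ratio = 10.1 / 0.089 = 113.5

113.5


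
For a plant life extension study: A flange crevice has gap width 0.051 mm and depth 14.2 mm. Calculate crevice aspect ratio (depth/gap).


Aspect ratio = depth / gap
Ratio = 14.2 / 0.051 = 278.4

278.4


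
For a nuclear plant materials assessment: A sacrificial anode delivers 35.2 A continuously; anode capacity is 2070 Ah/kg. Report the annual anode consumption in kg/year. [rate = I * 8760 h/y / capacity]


Annual consumption = current * hours per year / capacity
Rate = 35.2 * 8760 / 2070 = 149.0 kg/year

149.0 kg/year


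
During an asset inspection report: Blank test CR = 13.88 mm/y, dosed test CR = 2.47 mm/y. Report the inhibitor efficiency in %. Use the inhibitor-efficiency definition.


Apply the inhibitor-efficiency definition: IE = (CR_blank − CR_inh)/CR_blank × 100
IE = (13.88 − 2.47) / 13.88 × 100
IE = 11.41 / 13.88 × 100 = 82.2 %

82.2 %


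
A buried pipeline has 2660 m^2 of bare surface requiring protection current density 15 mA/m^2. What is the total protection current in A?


I = area * current density, then convert mA → A (÷1000)
I = 2660 * 15 / 1000 = 39.9 A

39.9 A


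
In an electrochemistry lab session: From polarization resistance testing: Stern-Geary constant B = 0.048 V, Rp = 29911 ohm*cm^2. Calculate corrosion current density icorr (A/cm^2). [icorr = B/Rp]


Apply the Stern-Geary relation: icorr = B / Rp
icorr = 0.048 / 29911 = 1.605×10^-6 A/cm^2

1.605×10^-6 A/cm^2


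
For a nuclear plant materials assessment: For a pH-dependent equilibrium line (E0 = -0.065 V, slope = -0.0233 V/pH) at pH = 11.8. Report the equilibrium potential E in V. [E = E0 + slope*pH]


Apply the Pourbaix line equation: E = E0 + slope*pH
E = -0.065 + (-0.0233)*11.8 = -0.065 + (-0.27494) = -0.33994 V
Rounded to 3 decimal places: E = -0.340 V

-0.340 V


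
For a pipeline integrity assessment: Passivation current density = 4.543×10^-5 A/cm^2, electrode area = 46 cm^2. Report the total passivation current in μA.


I = i_pass * A, then convert A → μA (×10^6)
I = 4.543×10^-5 * 46 * 10^6 = 2089.78 μA

2089.78 μA


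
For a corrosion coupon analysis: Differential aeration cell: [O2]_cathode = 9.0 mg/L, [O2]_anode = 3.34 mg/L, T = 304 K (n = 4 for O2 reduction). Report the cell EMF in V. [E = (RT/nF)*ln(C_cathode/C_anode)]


Apply the Nernst concentration-cell relation: E = (RT/nF)*ln(C_cathode/C_anode)
RT/nF = 8.314*304/(4*96485) = 0.00654883 V
ln(9.0/3.34) = 0.99125
E = 0.00654883 * 0.99125 = 0.00649 V

0.00649 V


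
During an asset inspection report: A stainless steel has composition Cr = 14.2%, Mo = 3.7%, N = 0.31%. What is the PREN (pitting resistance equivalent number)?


Apply the PREN formula: PREN = Cr + 3.3*Mo + 16*N
PREN = 14.2 + 3.3*3.7 + 16*0.31
PREN = 14.2 + 12.21 + 4.96 = 31.37

31.37


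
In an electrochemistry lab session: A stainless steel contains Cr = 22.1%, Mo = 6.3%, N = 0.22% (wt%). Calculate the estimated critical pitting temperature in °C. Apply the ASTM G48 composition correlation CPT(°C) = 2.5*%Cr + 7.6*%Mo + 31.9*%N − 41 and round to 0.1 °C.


Apply the ASTM G48 empirical CPT estimate: CPT(°C) = 2.5*%Cr + 7.6*%Mo + 31.9*%N − 41
2.5*22.1 = 55.25; 7.6*6.3 = 47.88; 31.9*0.22 = 7.018
CPT = 55.25 + 47.88 + 7.018 − 41 = 69.148 °C
Rounded to 0.1 °C: CPT ≈ 69.1 °C

69.1 °C


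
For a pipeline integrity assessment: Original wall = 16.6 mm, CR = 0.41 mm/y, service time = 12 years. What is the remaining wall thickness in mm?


Remaining wall = original − CR × time
t = 16.6 − 0.41*12 = 16.6 − 4.92 = 11.68 mm

11.68 mm


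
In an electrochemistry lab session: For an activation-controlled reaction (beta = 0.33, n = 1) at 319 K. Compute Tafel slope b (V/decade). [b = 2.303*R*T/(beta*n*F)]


Apply the Tafel slope relation: b = 2.303*R*T/(beta*n*F)
Numerator: 2.303 * 8.314 * 319 = 6107.94
Denominator: 0.33 * 1 * 96485 = 31840.05
b = 6107.94 / 31840.05 = 0.1918 V/decade

0.1918 V/decade


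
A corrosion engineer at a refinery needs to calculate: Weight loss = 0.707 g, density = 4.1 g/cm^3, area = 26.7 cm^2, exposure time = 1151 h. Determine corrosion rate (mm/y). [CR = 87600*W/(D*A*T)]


Apply the mm/y weight-loss relation: CR = 87600 * W / (D * A * T)
Numerator: 87600 * 0.707 = 61933.2
Denominator: 4.1 * 26.7 * 1151 = 125999.97
CR = 61933.2 / 125999.97 = 0.491533 mm/y

0.491533 mm/y


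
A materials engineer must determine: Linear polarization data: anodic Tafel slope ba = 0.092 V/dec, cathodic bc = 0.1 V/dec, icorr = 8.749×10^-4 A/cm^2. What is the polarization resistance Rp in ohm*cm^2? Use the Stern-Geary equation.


Apply the Stern-Geary equation: Rp = ba*bc / (2.303*icorr*(ba+bc))
ba*bc = 0.092*0.1 = 0.0092
ba+bc = 0.192; 2.303*icorr*(ba+bc) = 2.303*8.749×10^-4*0.192 = 3.8685978×10^-4
Rp = 0.0092 / 3.8685978×10^-4 = 23.78 ohm*cm^2

23.78 ohm*cm^2


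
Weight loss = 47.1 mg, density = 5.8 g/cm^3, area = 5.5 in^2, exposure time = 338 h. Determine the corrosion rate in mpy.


Apply the mpy weight-loss relation: CR = 534 * W / (D * A * T)
Numerator: 534 * 47.1 = 25151.4
Denominator: 5.8 * 5.5 * 338 = 10782.2
CR = 25151.4 / 10782.2 = 2.333 mpy

2.333 mpy


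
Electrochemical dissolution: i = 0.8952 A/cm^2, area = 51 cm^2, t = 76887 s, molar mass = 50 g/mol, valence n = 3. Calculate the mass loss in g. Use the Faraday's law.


Apply Faraday's law: m = i*A*t*M / (n*F)
Total charge passed Q = i*A*t = 0.8952*51*76887 = 3510291.3624 C
m = Q*M/(n*F) = 3510291.3624*50/(3*96485) = 606.362 g

606.362 g


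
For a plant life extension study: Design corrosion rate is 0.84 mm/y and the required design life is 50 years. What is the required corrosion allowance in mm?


Corrosion allowance = CR × design life
CA = 0.84 * 50 = 42.0 mm

42.0 mm


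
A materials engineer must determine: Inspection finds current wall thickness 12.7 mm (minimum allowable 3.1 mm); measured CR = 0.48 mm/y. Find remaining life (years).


Apply the remaining-life relation: RL = (t_current − t_min) / CR
RL = (12.7 − 3.1) / 0.48 = 9.6 / 0.48 = 20.0 years

20.0 years


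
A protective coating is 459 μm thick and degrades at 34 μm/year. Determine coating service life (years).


Service life = thickness / degradation rate
Life = 459 / 34 = 13.5 years

13.5 years


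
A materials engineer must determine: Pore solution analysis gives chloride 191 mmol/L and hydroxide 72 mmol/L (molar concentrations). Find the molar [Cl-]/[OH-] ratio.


Threshold parameter = [Cl-] / [OH-] (molar basis; both in mmol/L, so units cancel)
Ratio = 191 / 72 = 2.65

2.65


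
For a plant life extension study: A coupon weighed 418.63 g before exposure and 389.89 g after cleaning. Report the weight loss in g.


Weight loss = initial − final
WL = 418.63 − 389.89 = 28.74 g

28.74 g


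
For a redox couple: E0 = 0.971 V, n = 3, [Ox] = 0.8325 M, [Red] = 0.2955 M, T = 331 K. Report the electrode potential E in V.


Apply the Nernst equation: E = E0 + (RT/nF)*ln([Ox]/[Red])
Step 1: RT/nF = 8.314*331/(3*96485) = 0.00950729 V
Step 2: [Ox]/[Red] = 0.8325/0.2955 = 2.817259
Step 3: ln(2.817259) = 1.035764
Step 4: correction = 0.00950729 * 1.035764 = 0.0098 V
E = 0.971 + 0.0098 = 0.9808 V

0.9808 V


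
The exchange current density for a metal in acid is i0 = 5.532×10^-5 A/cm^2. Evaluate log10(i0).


i0 = 5.532×10^-5 A/cm^2
log10(i0) = -4.257

-4.257


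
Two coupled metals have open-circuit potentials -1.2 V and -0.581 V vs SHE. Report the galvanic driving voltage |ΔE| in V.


Driving voltage is the absolute potential difference.
|ΔE| = |-1.2 − (-0.581)| = 0.619 V

0.619 V


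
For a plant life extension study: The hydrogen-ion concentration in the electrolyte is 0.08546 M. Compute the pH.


pH = −log10[H+]
pH = −log10(0.08546) = 1.07

1.07


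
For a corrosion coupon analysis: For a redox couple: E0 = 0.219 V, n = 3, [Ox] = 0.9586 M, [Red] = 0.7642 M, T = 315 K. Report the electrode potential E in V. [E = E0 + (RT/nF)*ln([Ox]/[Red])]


Apply the Nernst equation: E = E0 + (RT/nF)*ln([Ox]/[Red])
Step 1: RT/nF = 8.314*315/(3*96485) = 0.00904773 V
Step 2: [Ox]/[Red] = 0.9586/0.7642 = 1.254384
Step 3: ln(1.254384) = 0.226645
Step 4: correction = 0.00904773 * 0.226645 = 0.0021 V
E = 0.219 + 0.0021 = 0.2211 V

0.2211 V


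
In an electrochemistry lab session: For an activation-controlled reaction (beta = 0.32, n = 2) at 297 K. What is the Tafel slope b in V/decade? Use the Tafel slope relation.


Apply the Tafel slope relation: b = 2.303*R*T/(beta*n*F)
Numerator: 2.303 * 8.314 * 297 = 5686.7
Denominator: 0.32 * 2 * 96485 = 61750.4
b = 5686.7 / 61750.4 = 0.092 V/decade

0.092 V/decade


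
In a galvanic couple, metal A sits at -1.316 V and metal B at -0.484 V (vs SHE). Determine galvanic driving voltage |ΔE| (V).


Driving voltage is the absolute potential difference.
|ΔE| = |-1.316 − (-0.484)| = 0.832 V

0.832 V


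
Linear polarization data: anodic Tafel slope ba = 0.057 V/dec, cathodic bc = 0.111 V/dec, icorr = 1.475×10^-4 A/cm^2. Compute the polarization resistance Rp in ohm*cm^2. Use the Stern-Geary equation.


Apply the Stern-Geary equation: Rp = ba*bc / (2.303*icorr*(ba+bc))
ba*bc = 0.057*0.111 = 0.006327
ba+bc = 0.168; 2.303*icorr*(ba+bc) = 2.303*1.475×10^-4*0.168 = 5.706834×10^-5
Rp = 0.006327 / 5.706834×10^-5 = 110.87 ohm*cm^2

110.87 ohm*cm^2


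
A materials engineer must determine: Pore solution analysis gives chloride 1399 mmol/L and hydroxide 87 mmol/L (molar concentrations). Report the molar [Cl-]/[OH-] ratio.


Threshold parameter = [Cl-] / [OH-] (molar basis; both in mmol/L, so units cancel)
Ratio = 1399 / 87 = 16.08

16.08


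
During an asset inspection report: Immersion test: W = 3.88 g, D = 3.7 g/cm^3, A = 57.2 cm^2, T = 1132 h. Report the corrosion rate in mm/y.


Apply the mm/y weight-loss relation: CR = 87600 * W / (D * A * T)
Numerator: 87600 * 3.88 = 339888.0
Denominator: 3.7 * 57.2 * 1132 = 239576.48
CR = 339888.0 / 239576.48 = 1.418704 mm/y

1.418704 mm/y


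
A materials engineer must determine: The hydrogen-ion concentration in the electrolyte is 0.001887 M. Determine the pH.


pH = −log10[H+]
pH = −log10(0.001887) = 2.72

2.72


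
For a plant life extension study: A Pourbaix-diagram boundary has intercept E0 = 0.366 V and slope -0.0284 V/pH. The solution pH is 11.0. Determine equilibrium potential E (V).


Apply the Pourbaix line equation: E = E0 + slope*pH
E = 0.366 + (-0.0284)*11.0 = 0.366 + (-0.3124) = 0.0536 V
Rounded to 3 decimal places: E = 0.054 V

0.054 V


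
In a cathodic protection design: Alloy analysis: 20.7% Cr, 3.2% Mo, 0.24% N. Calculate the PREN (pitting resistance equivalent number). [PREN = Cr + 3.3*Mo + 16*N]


Apply the PREN formula: PREN = Cr + 3.3*Mo + 16*N
PREN = 20.7 + 3.3*3.2 + 16*0.24
PREN = 20.7 + 10.56 + 3.84 = 35.1

35.1


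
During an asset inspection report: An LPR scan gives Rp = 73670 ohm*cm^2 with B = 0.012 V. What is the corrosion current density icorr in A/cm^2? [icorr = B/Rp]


Apply the Stern-Geary relation: icorr = B / Rp
icorr = 0.012 / 73670 = 1.629×10^-7 A/cm^2

1.629×10^-7 A/cm^2


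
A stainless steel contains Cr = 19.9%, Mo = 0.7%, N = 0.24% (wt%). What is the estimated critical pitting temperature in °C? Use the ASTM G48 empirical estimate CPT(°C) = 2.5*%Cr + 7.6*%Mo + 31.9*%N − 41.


Apply the ASTM G48 empirical CPT estimate: CPT(°C) = 2.5*%Cr + 7.6*%Mo + 31.9*%N − 41
2.5*19.9 = 49.75; 7.6*0.7 = 5.32; 31.9*0.24 = 7.656
CPT = 49.75 + 5.32 + 7.656 − 41 = 21.726 °C
Rounded to 0.1 °C: CPT ≈ 21.7 °C

21.7 °C


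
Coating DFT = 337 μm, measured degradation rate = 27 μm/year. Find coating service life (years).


Service life = thickness / degradation rate
Life = 337 / 27 = 12.5 years

12.5 years


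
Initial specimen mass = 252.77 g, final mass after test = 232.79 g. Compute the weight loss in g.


Weight loss = initial − final
WL = 252.77 − 232.79 = 19.98 g

19.98 g


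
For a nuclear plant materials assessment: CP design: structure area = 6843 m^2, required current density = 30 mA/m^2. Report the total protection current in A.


I = area * current density, then convert mA → A (÷1000)
I = 6843 * 30 / 1000 = 205.29 A

205.29 A


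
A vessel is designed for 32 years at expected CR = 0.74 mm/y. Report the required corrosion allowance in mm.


Corrosion allowance = CR × design life
CA = 0.74 * 32 = 23.68 mm

23.68 mm


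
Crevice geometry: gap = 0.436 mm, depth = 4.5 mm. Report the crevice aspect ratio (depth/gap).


Aspect ratio = depth / gap
Ratio = 4.5 / 0.436 = 10.3

10.3


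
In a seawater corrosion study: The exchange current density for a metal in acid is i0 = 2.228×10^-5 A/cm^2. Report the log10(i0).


i0 = 2.228×10^-5 A/cm^2
log10(i0) = -4.652

-4.652


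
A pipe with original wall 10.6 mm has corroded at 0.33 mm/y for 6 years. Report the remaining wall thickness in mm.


Remaining wall = original − CR × time
t = 10.6 − 0.33*6 = 10.6 − 1.98 = 8.62 mm

8.62 mm


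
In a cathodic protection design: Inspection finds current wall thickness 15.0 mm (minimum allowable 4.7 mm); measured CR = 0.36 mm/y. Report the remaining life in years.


Apply the remaining-life relation: RL = (t_current − t_min) / CR
RL = (15.0 − 4.7) / 0.36 = 10.3 / 0.36 = 28.6 years

28.6 years


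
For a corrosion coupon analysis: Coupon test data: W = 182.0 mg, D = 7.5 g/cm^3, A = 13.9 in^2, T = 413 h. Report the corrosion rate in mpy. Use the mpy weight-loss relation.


Apply the mpy weight-loss relation: CR = 534 * W / (D * A * T)
Numerator: 534 * 182.0 = 97188.0
Denominator: 7.5 * 13.9 * 413 = 43055.25
CR = 97188.0 / 43055.25 = 2.257 mpy

2.257 mpy


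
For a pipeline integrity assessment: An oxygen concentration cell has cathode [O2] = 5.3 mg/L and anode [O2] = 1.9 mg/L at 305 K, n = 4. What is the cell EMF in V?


Apply the Nernst concentration-cell relation: E = (RT/nF)*ln(C_cathode/C_anode)
RT/nF = 8.314*305/(4*96485) = 0.00657037 V
ln(5.3/1.9) = 1.02585
E = 0.00657037 * 1.02585 = 0.00674 V

0.00674 V


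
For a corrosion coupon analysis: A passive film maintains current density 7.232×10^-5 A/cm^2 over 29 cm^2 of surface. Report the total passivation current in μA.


I = i_pass * A, then convert A → μA (×10^6)
I = 7.232×10^-5 * 29 * 10^6 = 2097.28 μA

2097.28 μA


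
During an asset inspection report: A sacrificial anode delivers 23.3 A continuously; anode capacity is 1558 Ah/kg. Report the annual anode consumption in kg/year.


Annual consumption = current * hours per year / capacity
Rate = 23.3 * 8760 / 1558 = 131.0 kg/year

131.0 kg/year


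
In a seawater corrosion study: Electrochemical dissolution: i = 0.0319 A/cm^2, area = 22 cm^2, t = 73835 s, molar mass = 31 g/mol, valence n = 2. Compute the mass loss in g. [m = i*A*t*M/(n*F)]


Apply Faraday's law: m = i*A*t*M / (n*F)
Total charge passed Q = i*A*t = 0.0319*22*73835 = 51817.403 C
m = Q*M/(n*F) = 51817.403*31/(2*96485) = 8.324 g

8.324 g


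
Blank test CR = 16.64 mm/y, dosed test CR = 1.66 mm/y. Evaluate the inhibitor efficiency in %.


Apply the inhibitor-efficiency definition: IE = (CR_blank − CR_inh)/CR_blank × 100
IE = (16.64 − 1.66) / 16.64 × 100
IE = 14.98 / 16.64 × 100 = 90.0 %

90.0 %


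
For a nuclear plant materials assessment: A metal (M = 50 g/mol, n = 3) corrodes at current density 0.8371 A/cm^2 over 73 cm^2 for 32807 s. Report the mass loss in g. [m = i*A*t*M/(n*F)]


Apply Faraday's law: m = i*A*t*M / (n*F)
Total charge passed Q = i*A*t = 0.8371*73*32807 = 2004779.9981 C
m = Q*M/(n*F) = 2004779.9981*50/(3*96485) = 346.303 g

346.303 g


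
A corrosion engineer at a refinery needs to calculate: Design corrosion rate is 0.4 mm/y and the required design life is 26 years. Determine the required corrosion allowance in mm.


Corrosion allowance = CR × design life
CA = 0.4 * 26 = 10.4 mm

10.4 mm


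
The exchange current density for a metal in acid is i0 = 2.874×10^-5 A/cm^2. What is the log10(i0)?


i0 = 2.874×10^-5 A/cm^2
log10(i0) = -4.542

-4.542


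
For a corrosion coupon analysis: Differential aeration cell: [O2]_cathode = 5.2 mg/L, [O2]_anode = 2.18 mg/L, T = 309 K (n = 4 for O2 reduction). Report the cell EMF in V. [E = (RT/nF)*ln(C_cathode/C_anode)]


Apply the Nernst concentration-cell relation: E = (RT/nF)*ln(C_cathode/C_anode)
RT/nF = 8.314*309/(4*96485) = 0.00665654 V
ln(5.2/2.18) = 0.86933
E = 0.00665654 * 0.86933 = 0.00579 V

0.00579 V


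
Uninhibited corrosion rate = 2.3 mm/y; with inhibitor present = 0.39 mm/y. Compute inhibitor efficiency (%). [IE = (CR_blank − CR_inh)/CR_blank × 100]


Apply the inhibitor-efficiency definition: IE = (CR_blank − CR_inh)/CR_blank × 100
IE = (2.3 − 0.39) / 2.3 × 100
IE = 1.91 / 2.3 × 100 = 83.0 %

83.0 %


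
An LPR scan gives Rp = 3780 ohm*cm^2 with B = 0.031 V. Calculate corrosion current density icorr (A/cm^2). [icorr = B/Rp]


Apply the Stern-Geary relation: icorr = B / Rp
icorr = 0.031 / 3780 = 8.201×10^-6 A/cm^2

8.201×10^-6 A/cm^2


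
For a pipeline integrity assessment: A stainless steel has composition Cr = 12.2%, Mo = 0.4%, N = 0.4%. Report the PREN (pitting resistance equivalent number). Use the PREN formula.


Apply the PREN formula: PREN = Cr + 3.3*Mo + 16*N
PREN = 12.2 + 3.3*0.4 + 16*0.4
PREN = 12.2 + 1.32 + 6.4 = 19.92

19.92


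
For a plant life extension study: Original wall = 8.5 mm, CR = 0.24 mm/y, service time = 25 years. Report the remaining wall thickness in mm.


Remaining wall = original − CR × time
t = 8.5 − 0.24*25 = 8.5 − 6.0 = 2.5 mm

2.5 mm


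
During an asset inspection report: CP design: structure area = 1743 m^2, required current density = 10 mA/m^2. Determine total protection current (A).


I = area * current density, then convert mA → A (÷1000)
I = 1743 * 10 / 1000 = 17.43 A

17.43 A


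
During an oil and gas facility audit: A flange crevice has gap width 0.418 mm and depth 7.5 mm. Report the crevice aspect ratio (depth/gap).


Aspect ratio = depth / gap
Ratio = 7.5 / 0.418 = 17.9

17.9


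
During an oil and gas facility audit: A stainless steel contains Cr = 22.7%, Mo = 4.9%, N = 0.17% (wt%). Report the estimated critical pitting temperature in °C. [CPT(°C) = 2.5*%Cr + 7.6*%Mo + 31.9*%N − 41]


Apply the ASTM G48 empirical CPT estimate: CPT(°C) = 2.5*%Cr + 7.6*%Mo + 31.9*%N − 41
2.5*22.7 = 56.75; 7.6*4.9 = 37.24; 31.9*0.17 = 5.423
CPT = 56.75 + 37.24 + 5.423 − 41 = 58.413 °C
Rounded to 0.1 °C: CPT ≈ 58.4 °C

58.4 °C


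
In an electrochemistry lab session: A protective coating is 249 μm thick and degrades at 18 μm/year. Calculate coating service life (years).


Service life = thickness / degradation rate
Life = 249 / 18 = 13.8 years

13.8 years


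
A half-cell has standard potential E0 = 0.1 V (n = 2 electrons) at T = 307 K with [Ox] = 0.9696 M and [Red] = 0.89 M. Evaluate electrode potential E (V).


Apply the Nernst equation: E = E0 + (RT/nF)*ln([Ox]/[Red])
Step 1: RT/nF = 8.314*307/(2*96485) = 0.01322692 V
Step 2: [Ox]/[Red] = 0.9696/0.89 = 1.089438
Step 3: ln(1.089438) = 0.085662
Step 4: correction = 0.01322692 * 0.085662 = 0.001 V
E = 0.1 + 0.001 = 0.101 V

0.101 V


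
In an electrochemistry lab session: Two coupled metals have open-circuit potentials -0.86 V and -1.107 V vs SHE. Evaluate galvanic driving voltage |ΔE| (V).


Driving voltage is the absolute potential difference.
|ΔE| = |-0.86 − (-1.107)| = 0.247 V

0.247 V


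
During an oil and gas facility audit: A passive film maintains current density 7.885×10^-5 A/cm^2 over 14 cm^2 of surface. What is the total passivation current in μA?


I = i_pass * A, then convert A → μA (×10^6)
I = 7.885×10^-5 * 14 * 10^6 = 1103.9 μA

1103.9 μA


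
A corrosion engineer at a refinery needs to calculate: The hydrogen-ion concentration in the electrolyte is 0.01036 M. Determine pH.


pH = −log10[H+]
pH = −log10(0.01036) = 1.98

1.98


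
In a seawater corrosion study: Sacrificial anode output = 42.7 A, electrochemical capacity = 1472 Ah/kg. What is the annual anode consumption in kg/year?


Annual consumption = current * hours per year / capacity
Rate = 42.7 * 8760 / 1472 = 254.1 kg/year

254.1 kg/year


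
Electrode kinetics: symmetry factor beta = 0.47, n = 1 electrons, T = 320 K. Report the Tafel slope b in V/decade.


Apply the Tafel slope relation: b = 2.303*R*T/(beta*n*F)
Numerator: 2.303 * 8.314 * 320 = 6127.09
Denominator: 0.47 * 1 * 96485 = 45347.95
b = 6127.09 / 45347.95 = 0.1351 V/decade

0.1351 V/decade


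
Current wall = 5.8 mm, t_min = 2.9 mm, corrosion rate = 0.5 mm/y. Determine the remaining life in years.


Apply the remaining-life relation: RL = (t_current − t_min) / CR
RL = (5.8 − 2.9) / 0.5 = 2.9 / 0.5 = 5.8 years

5.8 years


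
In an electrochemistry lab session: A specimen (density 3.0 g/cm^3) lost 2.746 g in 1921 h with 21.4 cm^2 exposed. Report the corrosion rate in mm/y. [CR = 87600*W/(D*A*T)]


Apply the mm/y weight-loss relation: CR = 87600 * W / (D * A * T)
Numerator: 87600 * 2.746 = 240549.6
Denominator: 3.0 * 21.4 * 1921 = 123328.2
CR = 240549.6 / 123328.2 = 1.95048 mm/y

1.95048 mm/y


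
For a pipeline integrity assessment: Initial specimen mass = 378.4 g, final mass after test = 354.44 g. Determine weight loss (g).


Weight loss = initial − final
WL = 378.4 − 354.44 = 23.96 g

23.96 g


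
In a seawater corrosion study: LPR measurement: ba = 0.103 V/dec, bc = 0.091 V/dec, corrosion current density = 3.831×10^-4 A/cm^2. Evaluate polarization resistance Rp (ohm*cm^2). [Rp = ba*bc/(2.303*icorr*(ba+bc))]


Apply the Stern-Geary equation: Rp = ba*bc / (2.303*icorr*(ba+bc))
ba*bc = 0.103*0.091 = 0.009373
ba+bc = 0.194; 2.303*icorr*(ba+bc) = 2.303*3.831×10^-4*0.194 = 1.7116218×10^-4
Rp = 0.009373 / 1.7116218×10^-4 = 54.8 ohm*cm^2

54.8 ohm*cm^2


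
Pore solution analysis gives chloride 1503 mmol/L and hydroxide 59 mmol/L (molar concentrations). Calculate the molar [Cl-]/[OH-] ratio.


Threshold parameter = [Cl-] / [OH-] (molar basis; both in mmol/L, so units cancel)
Ratio = 1503 / 59 = 25.47

25.47


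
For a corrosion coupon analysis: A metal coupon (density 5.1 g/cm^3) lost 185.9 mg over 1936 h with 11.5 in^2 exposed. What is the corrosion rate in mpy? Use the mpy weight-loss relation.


Apply the mpy weight-loss relation: CR = 534 * W / (D * A * T)
Numerator: 534 * 185.9 = 99270.6
Denominator: 5.1 * 11.5 * 1936 = 113546.4
CR = 99270.6 / 113546.4 = 0.874 mpy

0.874 mpy


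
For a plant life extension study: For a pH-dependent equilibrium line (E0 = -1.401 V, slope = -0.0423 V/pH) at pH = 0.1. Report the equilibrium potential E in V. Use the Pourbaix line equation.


Apply the Pourbaix line equation: E = E0 + slope*pH
E = -1.401 + (-0.0423)*0.1 = -1.401 + (-0.00423) = -1.40523 V
Rounded to 4 decimal places: E = -1.4052 V

-1.4052 V


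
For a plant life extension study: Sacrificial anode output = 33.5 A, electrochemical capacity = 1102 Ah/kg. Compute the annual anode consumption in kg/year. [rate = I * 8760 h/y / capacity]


Annual consumption = current * hours per year / capacity
Rate = 33.5 * 8760 / 1102 = 266.3 kg/year

266.3 kg/year


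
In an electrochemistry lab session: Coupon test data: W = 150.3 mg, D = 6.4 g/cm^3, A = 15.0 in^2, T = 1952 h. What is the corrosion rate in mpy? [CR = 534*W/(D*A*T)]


Apply the mpy weight-loss relation: CR = 534 * W / (D * A * T)
Numerator: 534 * 150.3 = 80260.2
Denominator: 6.4 * 15.0 * 1952 = 187392.0
CR = 80260.2 / 187392.0 = 0.4283 mpy

0.4283 mpy


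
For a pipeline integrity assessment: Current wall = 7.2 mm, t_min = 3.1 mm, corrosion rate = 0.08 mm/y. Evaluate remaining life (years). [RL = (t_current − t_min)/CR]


Apply the remaining-life relation: RL = (t_current − t_min) / CR
RL = (7.2 − 3.1) / 0.08 = 4.1 / 0.08 = 51.3 years

51.3 years


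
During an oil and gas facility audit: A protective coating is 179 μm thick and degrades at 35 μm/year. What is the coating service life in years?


Service life = thickness / degradation rate
Life = 179 / 35 = 5.1 years

5.1 years


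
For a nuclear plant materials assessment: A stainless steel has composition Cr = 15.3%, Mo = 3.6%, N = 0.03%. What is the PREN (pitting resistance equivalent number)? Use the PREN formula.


Apply the PREN formula: PREN = Cr + 3.3*Mo + 16*N
PREN = 15.3 + 3.3*3.6 + 16*0.03
PREN = 15.3 + 11.88 + 0.48 = 27.66

27.66


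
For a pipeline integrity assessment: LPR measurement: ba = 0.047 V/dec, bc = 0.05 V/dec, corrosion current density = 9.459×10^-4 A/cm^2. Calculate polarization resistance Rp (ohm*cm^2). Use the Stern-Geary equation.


Apply the Stern-Geary equation: Rp = ba*bc / (2.303*icorr*(ba+bc))
ba*bc = 0.047*0.05 = 0.00235
ba+bc = 0.097; 2.303*icorr*(ba+bc) = 2.303*9.459×10^-4*0.097 = 2.1130555×10^-4
Rp = 0.00235 / 2.1130555×10^-4 = 11.1 ohm*cm^2

11.1 ohm*cm^2


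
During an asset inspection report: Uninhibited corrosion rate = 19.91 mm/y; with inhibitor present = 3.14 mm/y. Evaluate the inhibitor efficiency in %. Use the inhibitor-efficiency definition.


Apply the inhibitor-efficiency definition: IE = (CR_blank − CR_inh)/CR_blank × 100
IE = (19.91 − 3.14) / 19.91 × 100
IE = 16.77 / 19.91 × 100 = 84.2 %

84.2 %


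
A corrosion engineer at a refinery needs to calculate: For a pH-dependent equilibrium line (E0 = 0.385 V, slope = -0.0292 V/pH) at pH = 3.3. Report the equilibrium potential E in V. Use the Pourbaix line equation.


Apply the Pourbaix line equation: E = E0 + slope*pH
E = 0.385 + (-0.0292)*3.3 = 0.385 + (-0.09636) = 0.28864 V
Rounded to 4 decimal places: E = 0.2886 V

0.2886 V


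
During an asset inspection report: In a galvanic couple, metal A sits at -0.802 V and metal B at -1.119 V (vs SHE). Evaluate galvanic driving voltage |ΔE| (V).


Driving voltage is the absolute potential difference.
|ΔE| = |-0.802 − (-1.119)| = 0.317 V

0.317 V
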